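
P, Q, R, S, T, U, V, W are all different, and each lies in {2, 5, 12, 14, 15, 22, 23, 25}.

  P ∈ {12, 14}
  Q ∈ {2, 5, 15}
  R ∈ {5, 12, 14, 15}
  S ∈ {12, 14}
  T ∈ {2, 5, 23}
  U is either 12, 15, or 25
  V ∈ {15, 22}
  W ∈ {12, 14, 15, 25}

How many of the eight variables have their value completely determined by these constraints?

4

The 8 variables draw from only 8 values {2, 5, 12, 14, 15, 22, 23, 25}, so each is used; only V can be 22, hence V = 22.
Among the 7 still-open variables, 23 fits only T (and all 7 values in {2, 5, 12, 14, 15, 23, 25} must be used), so T = 23.
The 6 still-open variables draw from only 6 values {2, 5, 12, 14, 15, 25}, so each is used; only Q can be 2, hence Q = 2.
The 5 still-open variables together cover exactly {5, 12, 14, 15, 25} — 5 values for 5 variables — and 5 appears only in R's list, so R = 5.
The 2 variables P and S are confined to {12, 14}, which locks those values in; drop them from U, W.
Determined: Q=2, R=5, T=23, V=22. The other variables each still have more than one consistent value. That makes 4.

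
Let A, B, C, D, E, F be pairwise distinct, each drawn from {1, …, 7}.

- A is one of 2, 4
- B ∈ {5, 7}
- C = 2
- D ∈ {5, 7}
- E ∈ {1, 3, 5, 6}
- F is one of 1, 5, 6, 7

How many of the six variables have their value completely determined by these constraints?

C must be 2 (only option left). Eliminate 2 elsewhere: A.
A's domain is down to {4}, so A = 4.
The 2 variables B and D are confined to {5, 7}, which locks those values in; drop them from E, F.
Determined: A=4, C=2. The other variables each still have more than one consistent value. That makes 2.

2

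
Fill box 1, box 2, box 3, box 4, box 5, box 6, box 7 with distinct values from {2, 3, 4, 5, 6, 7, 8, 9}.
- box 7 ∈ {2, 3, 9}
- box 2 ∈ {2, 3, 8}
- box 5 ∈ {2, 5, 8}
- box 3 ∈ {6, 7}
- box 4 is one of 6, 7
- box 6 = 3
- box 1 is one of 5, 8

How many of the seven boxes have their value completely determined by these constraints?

box 6 has just one choice, so box 6 = 3. Eliminate 3 elsewhere: box 2, box 7.
The 6 still-open variables draw from only 6 values {2, 5, 6, 7, 8, 9}, so each is used; only box 7 can be 9, hence box 7 = 9.
Determined: box 6=3, box 7=9. The other boxes each still have more than one consistent value. That makes 2.

2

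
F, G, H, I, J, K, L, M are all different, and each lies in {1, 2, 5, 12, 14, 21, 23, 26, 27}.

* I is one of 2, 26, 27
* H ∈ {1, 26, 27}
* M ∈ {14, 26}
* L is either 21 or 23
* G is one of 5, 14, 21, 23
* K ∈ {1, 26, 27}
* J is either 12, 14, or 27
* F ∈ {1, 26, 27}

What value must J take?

12

F, H, K share exactly the 3 values {1, 26, 27}; by pigeonhole those values go to them, so strike 1, 26, 27 from I, J, M.
That leaves I = 2.
That leaves M = 14. Eliminate 14 elsewhere: G, J.
So J = 12.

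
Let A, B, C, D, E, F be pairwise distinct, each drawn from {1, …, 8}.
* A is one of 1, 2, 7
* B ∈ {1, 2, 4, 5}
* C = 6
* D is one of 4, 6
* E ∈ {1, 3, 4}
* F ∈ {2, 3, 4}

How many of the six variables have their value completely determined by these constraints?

2

C has just one choice, so C = 6. So D can't be 6.
D's domain is down to {4}, so D = 4. Remove 4 from B, E, F.
Determined: C=6, D=4. The other variables each still have more than one consistent value. That makes 2.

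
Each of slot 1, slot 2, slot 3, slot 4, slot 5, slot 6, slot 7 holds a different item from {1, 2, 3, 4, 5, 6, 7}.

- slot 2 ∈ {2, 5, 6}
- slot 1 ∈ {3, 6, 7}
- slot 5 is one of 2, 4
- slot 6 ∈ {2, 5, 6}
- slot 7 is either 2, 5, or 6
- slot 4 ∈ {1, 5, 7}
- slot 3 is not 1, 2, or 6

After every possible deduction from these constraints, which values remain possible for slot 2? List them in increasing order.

2, 5, 6

The 7 variables together cover exactly {1, 2, 3, 4, 5, 6, 7} — 7 values for 7 variables — and 1 appears only in slot 4's list, so slot 4 = 1.
The 3 variables slot 2, slot 6, slot 7 are confined to {2, 5, 6}, which locks those values in; drop them from slot 1, slot 3, slot 5.
slot 5's domain is down to {4}, so slot 5 = 4. So slot 3 can't be 4.
No further eliminations apply; slot 2 can still be any of 2, 5, 6.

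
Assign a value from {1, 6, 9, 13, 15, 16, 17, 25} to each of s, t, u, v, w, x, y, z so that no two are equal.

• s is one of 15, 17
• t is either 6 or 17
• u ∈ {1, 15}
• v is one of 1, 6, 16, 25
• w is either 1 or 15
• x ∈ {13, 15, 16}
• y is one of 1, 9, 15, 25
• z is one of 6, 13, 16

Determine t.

6

Among the 8 variables, 9 fits only y (and all 8 values in {1, 6, 9, 13, 15, 16, 17, 25} must be used), so y = 9.
Among the 7 still-open variables, 25 fits only v (and all 7 values in {1, 6, 13, 15, 16, 17, 25} must be used), so v = 25.
The 2 variables u and w are confined to {1, 15}, which locks those values in; drop them from s, x.
s has just one choice, so s = 17. Strike 17 from t.
So t = 6.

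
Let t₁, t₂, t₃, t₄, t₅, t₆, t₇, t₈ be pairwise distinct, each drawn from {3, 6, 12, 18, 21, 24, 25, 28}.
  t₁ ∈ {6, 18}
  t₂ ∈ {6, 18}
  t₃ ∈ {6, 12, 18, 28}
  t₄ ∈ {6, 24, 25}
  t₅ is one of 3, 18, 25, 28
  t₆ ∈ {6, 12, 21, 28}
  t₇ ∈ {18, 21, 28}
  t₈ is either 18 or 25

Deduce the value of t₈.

25

Among the 8 variables, 3 fits only t₅ (and all 8 values in {3, 6, 12, 18, 21, 24, 25, 28} must be used), so t₅ = 3.
The 7 still-open variables together cover exactly {6, 12, 18, 21, 24, 25, 28} — 7 values for 7 variables — and 24 appears only in t₄'s list, so t₄ = 24.
Among the 6 still-open variables, 25 fits only t₈ (and all 6 values in {6, 12, 18, 21, 25, 28} must be used), so t₈ = 25.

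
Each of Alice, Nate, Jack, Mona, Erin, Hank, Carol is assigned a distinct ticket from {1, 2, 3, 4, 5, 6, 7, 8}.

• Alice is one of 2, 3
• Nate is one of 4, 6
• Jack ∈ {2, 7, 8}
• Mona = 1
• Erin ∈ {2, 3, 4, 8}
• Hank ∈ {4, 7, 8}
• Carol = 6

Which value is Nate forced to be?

4

Mona must be 1 (only option left).
That leaves Carol = 6. Remove 6 from Nate.
So Nate = 4.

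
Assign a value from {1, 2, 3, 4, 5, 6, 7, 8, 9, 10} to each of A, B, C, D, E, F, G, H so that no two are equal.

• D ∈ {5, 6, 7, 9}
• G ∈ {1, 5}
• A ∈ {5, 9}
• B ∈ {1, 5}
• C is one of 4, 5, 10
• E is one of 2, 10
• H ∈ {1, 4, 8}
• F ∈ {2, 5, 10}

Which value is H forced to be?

B and G share exactly the 2 values {1, 5}; by pigeonhole those values go to them, so strike 1, 5 from A, C, D, F, H.
A's domain is down to {9}, so A = 9. Strike 9 from D.
The 2 variables E and F are confined to {2, 10}, which locks those values in; drop them from C.
C has just one choice, so C = 4. Strike 4 from H.
So H = 8.

8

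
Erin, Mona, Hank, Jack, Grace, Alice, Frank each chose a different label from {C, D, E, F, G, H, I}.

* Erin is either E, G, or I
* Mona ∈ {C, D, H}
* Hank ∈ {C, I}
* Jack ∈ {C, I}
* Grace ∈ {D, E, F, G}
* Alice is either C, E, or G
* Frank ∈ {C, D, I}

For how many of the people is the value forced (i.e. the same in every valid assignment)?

Among the 7 variables, F fits only Grace (and all 7 values in {C, D, E, F, G, H, I} must be used), so Grace = F.
The 6 still-open variables together cover exactly {C, D, E, G, H, I} — 6 values for 6 variables — and H appears only in Mona's list, so Mona = H.
The 5 still-open variables together cover exactly {C, D, E, G, I} — 5 values for 5 variables — and D appears only in Frank's list, so Frank = D.
Hank and Jack between them cover only {C, I} — a naked pair. Remove those values from Erin, Alice.
Determined: Mona=H, Grace=F, Frank=D. The other people each still have more than one consistent value. That makes 3.

3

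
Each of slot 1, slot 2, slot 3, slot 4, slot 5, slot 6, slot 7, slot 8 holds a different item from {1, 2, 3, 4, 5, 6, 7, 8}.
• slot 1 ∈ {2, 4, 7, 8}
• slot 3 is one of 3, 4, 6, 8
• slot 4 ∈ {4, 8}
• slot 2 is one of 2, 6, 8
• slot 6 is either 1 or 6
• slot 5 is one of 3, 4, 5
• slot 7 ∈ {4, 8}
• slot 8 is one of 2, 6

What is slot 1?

7

The 8 variables draw from only 8 values {1, 2, 3, 4, 5, 6, 7, 8}, so each is used; only slot 6 can be 1, hence slot 6 = 1.
Among the 7 still-open variables, 5 fits only slot 5 (and all 7 values in {2, 3, 4, 5, 6, 7, 8} must be used), so slot 5 = 5.
The 6 still-open variables together cover exactly {2, 3, 4, 6, 7, 8} — 6 values for 6 variables — and 3 appears only in slot 3's list, so slot 3 = 3.
The 5 still-open variables together cover exactly {2, 4, 6, 7, 8} — 5 values for 5 variables — and 7 appears only in slot 1's list, so slot 1 = 7.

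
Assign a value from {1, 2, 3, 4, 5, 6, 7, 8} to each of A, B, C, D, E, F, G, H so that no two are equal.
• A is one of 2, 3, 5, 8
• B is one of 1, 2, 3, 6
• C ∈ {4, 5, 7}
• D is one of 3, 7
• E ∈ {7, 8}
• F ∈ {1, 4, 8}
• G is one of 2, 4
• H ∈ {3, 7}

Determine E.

The 8 variables draw from only 8 values {1, 2, 3, 4, 5, 6, 7, 8}, so each is used; only B can be 6, hence B = 6.
The 7 still-open variables together cover exactly {1, 2, 3, 4, 5, 7, 8} — 7 values for 7 variables — and 1 appears only in F's list, so F = 1.
D and H share exactly the 2 values {3, 7}; by pigeonhole those values go to them, so strike 3, 7 from A, C, E.
So E = 8.

8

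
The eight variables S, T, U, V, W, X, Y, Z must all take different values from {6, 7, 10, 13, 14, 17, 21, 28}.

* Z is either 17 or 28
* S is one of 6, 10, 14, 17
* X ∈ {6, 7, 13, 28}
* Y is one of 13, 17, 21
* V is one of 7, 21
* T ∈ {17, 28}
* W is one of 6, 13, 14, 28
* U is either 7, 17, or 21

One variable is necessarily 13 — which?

Among the 8 variables, 10 fits only S (and all 8 values in {6, 7, 10, 13, 14, 17, 21, 28} must be used), so S = 10.
The 7 still-open variables draw from only 7 values {6, 7, 13, 14, 17, 21, 28}, so each is used; only W can be 14, hence W = 14.
The 6 still-open variables together cover exactly {6, 7, 13, 17, 21, 28} — 6 values for 6 variables — and 6 appears only in X's list, so X = 6.
Among the 5 still-open variables, 13 fits only Y (and all 5 values in {7, 13, 17, 21, 28} must be used), so Y = 13.

Y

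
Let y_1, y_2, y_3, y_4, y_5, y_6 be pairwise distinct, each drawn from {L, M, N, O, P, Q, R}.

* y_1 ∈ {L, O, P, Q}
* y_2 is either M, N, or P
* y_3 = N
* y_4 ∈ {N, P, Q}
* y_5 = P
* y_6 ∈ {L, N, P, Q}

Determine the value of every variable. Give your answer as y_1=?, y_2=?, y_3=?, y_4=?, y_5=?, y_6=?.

y_1=O, y_2=M, y_3=N, y_4=Q, y_5=P, y_6=L

y_3's domain is down to {N}, so y_3 = N. Remove N from y_2, y_4, y_6.
That leaves y_5 = P. So y_1, y_2, y_4, y_6 can't be P.
y_2 must be M (only option left).
y_4 has just one choice, so y_4 = Q. So y_1, y_6 can't be Q.
y_6's domain is down to {L}, so y_6 = L. Eliminate L elsewhere: y_1.
y_1 has just one choice, so y_1 = O.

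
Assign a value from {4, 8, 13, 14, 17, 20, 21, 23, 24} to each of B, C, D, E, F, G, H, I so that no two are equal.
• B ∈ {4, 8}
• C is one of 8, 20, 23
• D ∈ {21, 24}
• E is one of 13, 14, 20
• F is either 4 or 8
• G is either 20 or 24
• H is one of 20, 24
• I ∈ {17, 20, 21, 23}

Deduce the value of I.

B and F share exactly the 2 values {4, 8}; by pigeonhole those values go to them, so strike 4, 8 from C.
G and H between them cover only {20, 24} — a naked pair. Remove those values from C, D, E, I.
That leaves C = 23. So I can't be 23.
D's domain is down to {21}, so D = 21. So I can't be 21.
So I = 17.

17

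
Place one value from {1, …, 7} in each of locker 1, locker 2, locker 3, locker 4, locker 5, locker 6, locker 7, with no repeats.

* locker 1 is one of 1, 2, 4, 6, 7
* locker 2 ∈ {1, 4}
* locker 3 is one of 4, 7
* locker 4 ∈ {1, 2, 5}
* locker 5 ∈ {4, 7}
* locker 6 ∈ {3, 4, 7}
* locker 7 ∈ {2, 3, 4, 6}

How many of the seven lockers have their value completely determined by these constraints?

3

The 7 variables together cover exactly {1, 2, 3, 4, 5, 6, 7} — 7 values for 7 variables — and 5 appears only in locker 4's list, so locker 4 = 5.
The 2 variables locker 3 and locker 5 are confined to {4, 7}, which locks those values in; drop them from locker 1, locker 2, locker 6, locker 7.
locker 2 has just one choice, so locker 2 = 1. Eliminate 1 elsewhere: locker 1.
locker 6 must be 3 (only option left). Remove 3 from locker 7.
Determined: locker 2=1, locker 4=5, locker 6=3. The other lockers each still have more than one consistent value. That makes 3.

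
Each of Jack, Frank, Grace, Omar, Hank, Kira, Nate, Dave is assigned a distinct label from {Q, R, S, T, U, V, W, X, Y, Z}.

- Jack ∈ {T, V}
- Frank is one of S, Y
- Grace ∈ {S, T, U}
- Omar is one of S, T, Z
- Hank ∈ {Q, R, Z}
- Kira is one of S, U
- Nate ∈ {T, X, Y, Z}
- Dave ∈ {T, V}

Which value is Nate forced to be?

The 2 variables Jack and Dave are confined to {T, V}, which locks those values in; drop them from Grace, Omar, Nate.
The 2 variables Grace and Kira are confined to {S, U}, which locks those values in; drop them from Frank, Omar.
That leaves Frank = Y. Remove Y from Nate.
Omar has just one choice, so Omar = Z. So Hank, Nate can't be Z.
So Nate = X.

X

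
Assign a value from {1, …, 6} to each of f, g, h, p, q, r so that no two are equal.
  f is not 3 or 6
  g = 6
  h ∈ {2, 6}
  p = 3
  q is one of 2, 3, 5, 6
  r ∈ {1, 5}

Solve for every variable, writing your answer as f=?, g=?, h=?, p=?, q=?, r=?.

f=4, g=6, h=2, p=3, q=5, r=1

g's domain is down to {6}, so g = 6. Strike 6 from h, q.
h must be 2 (only option left). Eliminate 2 elsewhere: f, q.
p must be 3 (only option left). Eliminate 3 elsewhere: q.
q's domain is down to {5}, so q = 5. Eliminate 5 elsewhere: f, r.
r's domain is down to {1}, so r = 1. So f can't be 1.
f's domain is down to {4}, so f = 4.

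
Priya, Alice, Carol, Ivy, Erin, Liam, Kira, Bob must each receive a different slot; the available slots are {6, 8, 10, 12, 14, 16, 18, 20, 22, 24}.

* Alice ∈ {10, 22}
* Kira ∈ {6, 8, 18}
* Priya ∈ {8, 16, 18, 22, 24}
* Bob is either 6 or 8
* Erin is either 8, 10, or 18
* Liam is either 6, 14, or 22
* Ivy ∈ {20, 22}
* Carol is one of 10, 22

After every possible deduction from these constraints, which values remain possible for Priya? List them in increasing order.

Alice and Carol between them cover only {10, 22} — a naked pair. Remove those values from Priya, Ivy, Erin, Liam.
That leaves Ivy = 20.
Erin, Kira, Bob share exactly the 3 values {6, 8, 18}; by pigeonhole those values go to them, so strike 6, 8, 18 from Priya, Liam.
Liam's domain is down to {14}, so Liam = 14.
No further eliminations apply; Priya can still be any of 16, 24.

16, 24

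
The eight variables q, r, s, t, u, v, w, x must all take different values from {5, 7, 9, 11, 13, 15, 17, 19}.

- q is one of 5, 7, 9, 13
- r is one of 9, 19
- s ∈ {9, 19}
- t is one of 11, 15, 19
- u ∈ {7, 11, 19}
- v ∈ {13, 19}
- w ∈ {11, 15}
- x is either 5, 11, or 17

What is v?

The 8 variables together cover exactly {5, 7, 9, 11, 13, 15, 17, 19} — 8 values for 8 variables — and 17 appears only in x's list, so x = 17.
Among the 7 still-open variables, 5 fits only q (and all 7 values in {5, 7, 9, 11, 13, 15, 19} must be used), so q = 5.
Among the 6 still-open variables, 7 fits only u (and all 6 values in {7, 9, 11, 13, 15, 19} must be used), so u = 7.
Among the 5 still-open variables, 13 fits only v (and all 5 values in {9, 11, 13, 15, 19} must be used), so v = 13.

13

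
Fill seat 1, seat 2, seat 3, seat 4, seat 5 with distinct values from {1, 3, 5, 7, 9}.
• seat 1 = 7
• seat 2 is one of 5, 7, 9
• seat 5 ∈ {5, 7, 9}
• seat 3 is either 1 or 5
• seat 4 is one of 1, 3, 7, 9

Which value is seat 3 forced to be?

seat 1 must be 7 (only option left). Eliminate 7 elsewhere: seat 2, seat 4, seat 5.
The 4 still-open variables together cover exactly {1, 3, 5, 9} — 4 values for 4 variables — and 3 appears only in seat 4's list, so seat 4 = 3.
The 3 still-open variables draw from only 3 values {1, 5, 9}, so each is used; only seat 3 can be 1, hence seat 3 = 1.

1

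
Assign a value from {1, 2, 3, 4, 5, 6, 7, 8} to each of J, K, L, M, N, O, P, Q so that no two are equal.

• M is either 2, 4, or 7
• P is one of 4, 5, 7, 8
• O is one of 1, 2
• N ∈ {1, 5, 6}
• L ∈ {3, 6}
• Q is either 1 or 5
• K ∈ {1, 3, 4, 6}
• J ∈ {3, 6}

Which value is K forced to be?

Among the 8 variables, 8 fits only P (and all 8 values in {1, 2, 3, 4, 5, 6, 7, 8} must be used), so P = 8.
Among the 7 still-open variables, 7 fits only M (and all 7 values in {1, 2, 3, 4, 5, 6, 7} must be used), so M = 7.
The 6 still-open variables together cover exactly {1, 2, 3, 4, 5, 6} — 6 values for 6 variables — and 2 appears only in O's list, so O = 2.
The 5 still-open variables together cover exactly {1, 3, 4, 5, 6} — 5 values for 5 variables — and 4 appears only in K's list, so K = 4.

4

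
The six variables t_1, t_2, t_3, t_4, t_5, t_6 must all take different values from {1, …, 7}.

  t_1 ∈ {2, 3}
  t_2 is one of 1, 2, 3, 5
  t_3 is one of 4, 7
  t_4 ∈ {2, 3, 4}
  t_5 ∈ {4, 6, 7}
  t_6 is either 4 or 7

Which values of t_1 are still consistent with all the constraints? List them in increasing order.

2, 3

t_3 and t_6 between them cover only {4, 7} — a naked pair. Remove those values from t_4, t_5.
t_5's domain is down to {6}, so t_5 = 6.
t_1 and t_4 between them cover only {2, 3} — a naked pair. Remove those values from t_2.
No further eliminations apply; t_1 can still be any of 2, 3.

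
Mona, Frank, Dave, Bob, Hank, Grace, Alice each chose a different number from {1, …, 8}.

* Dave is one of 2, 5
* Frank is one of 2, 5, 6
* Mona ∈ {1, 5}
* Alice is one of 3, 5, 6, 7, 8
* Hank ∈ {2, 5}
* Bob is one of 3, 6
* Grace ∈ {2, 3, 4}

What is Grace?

4

The 2 variables Dave and Hank are confined to {2, 5}, which locks those values in; drop them from Mona, Frank, Grace, Alice.
Mona must be 1 (only option left).
That leaves Frank = 6. So Bob, Alice can't be 6.
Bob must be 3 (only option left). Remove 3 from Grace, Alice.
So Grace = 4.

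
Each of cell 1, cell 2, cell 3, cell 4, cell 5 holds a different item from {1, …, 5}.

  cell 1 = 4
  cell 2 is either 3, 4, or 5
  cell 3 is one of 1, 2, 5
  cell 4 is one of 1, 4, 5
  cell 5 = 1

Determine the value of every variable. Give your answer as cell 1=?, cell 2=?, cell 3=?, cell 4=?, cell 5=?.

cell 1=4, cell 2=3, cell 3=2, cell 4=5, cell 5=1

cell 1 must be 4 (only option left). Strike 4 from cell 2, cell 4.
cell 5's domain is down to {1}, so cell 5 = 1. Remove 1 from cell 3, cell 4.
cell 4's domain is down to {5}, so cell 4 = 5. So cell 2, cell 3 can't be 5.
That leaves cell 2 = 3.
That leaves cell 3 = 2.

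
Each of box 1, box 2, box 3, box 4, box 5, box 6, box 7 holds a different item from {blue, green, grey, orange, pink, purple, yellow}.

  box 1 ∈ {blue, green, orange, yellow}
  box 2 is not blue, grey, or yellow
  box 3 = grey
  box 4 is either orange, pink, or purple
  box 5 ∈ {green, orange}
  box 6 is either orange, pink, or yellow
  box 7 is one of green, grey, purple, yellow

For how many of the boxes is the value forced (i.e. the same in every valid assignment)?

2

box 3 has just one choice, so box 3 = grey. So box 7 can't be grey.
The 6 still-open variables draw from only 6 values {blue, green, orange, pink, purple, yellow}, so each is used; only box 1 can be blue, hence box 1 = blue.
Determined: box 1=blue, box 3=grey. The other boxes each still have more than one consistent value. That makes 2.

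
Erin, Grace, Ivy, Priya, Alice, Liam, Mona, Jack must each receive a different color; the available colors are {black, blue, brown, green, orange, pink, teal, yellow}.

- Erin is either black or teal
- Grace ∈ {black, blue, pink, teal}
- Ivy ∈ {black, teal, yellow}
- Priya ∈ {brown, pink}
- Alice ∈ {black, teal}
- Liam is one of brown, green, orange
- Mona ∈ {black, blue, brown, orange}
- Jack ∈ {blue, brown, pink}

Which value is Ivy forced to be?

The 8 variables draw from only 8 values {black, blue, brown, green, orange, pink, teal, yellow}, so each is used; only Liam can be green, hence Liam = green.
The 7 still-open variables together cover exactly {black, blue, brown, orange, pink, teal, yellow} — 7 values for 7 variables — and orange appears only in Mona's list, so Mona = orange.
Among the 6 still-open variables, yellow fits only Ivy (and all 6 values in {black, blue, brown, pink, teal, yellow} must be used), so Ivy = yellow.

yellow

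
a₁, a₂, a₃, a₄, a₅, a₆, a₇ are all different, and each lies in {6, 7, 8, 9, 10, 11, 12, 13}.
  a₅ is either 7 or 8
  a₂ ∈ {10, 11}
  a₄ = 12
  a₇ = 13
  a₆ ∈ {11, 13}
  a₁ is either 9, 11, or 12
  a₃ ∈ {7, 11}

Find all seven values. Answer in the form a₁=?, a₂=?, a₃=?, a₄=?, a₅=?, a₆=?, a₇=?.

a₄ must be 12 (only option left). Remove 12 from a₁.
a₇ must be 13 (only option left). So a₆ can't be 13.
a₆ must be 11 (only option left). Strike 11 from a₁, a₂, a₃.
a₁'s domain is down to {9}, so a₁ = 9.
a₂ has just one choice, so a₂ = 10.
a₃ must be 7 (only option left). Strike 7 from a₅.
a₅'s domain is down to {8}, so a₅ = 8.

a₁=9, a₂=10, a₃=7, a₄=12, a₅=8, a₆=11, a₇=13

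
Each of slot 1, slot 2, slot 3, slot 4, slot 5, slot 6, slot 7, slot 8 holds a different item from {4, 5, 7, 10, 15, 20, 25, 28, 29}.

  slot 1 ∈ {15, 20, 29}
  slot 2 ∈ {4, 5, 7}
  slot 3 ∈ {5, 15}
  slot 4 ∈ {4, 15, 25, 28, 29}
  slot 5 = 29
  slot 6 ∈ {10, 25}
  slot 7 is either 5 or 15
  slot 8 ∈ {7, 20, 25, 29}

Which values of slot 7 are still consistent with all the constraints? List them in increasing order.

5, 15

slot 5 must be 29 (only option left). Eliminate 29 elsewhere: slot 1, slot 4, slot 8.
slot 3 and slot 7 between them cover only {5, 15} — a naked pair. Remove those values from slot 1, slot 2, slot 4.
slot 1's domain is down to {20}, so slot 1 = 20. Strike 20 from slot 8.
No further eliminations apply; slot 7 can still be any of 5, 15.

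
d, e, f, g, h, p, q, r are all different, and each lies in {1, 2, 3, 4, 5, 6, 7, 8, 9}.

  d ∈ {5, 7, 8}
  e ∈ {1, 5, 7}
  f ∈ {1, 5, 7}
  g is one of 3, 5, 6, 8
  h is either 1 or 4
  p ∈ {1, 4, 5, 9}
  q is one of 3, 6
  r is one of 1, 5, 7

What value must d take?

8

Among the 8 variables, 9 fits only p (and all 8 values in {1, 3, 4, 5, 6, 7, 8, 9} must be used), so p = 9.
The 7 still-open variables together cover exactly {1, 3, 4, 5, 6, 7, 8} — 7 values for 7 variables — and 4 appears only in h's list, so h = 4.
e, f, r share exactly the 3 values {1, 5, 7}; by pigeonhole those values go to them, so strike 1, 5, 7 from d, g.
So d = 8.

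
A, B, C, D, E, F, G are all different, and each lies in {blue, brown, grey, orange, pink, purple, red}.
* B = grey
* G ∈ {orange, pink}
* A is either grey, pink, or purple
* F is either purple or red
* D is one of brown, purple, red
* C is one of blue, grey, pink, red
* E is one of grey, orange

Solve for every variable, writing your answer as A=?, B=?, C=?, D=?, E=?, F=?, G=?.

A=purple, B=grey, C=blue, D=brown, E=orange, F=red, G=pink

B has just one choice, so B = grey. Strike grey from A, C, E.
That leaves E = orange. Remove orange from G.
G must be pink (only option left). Remove pink from A, C.
A's domain is down to {purple}, so A = purple. Strike purple from D, F.
F must be red (only option left). So C, D can't be red.
C has just one choice, so C = blue.
D has just one choice, so D = brown.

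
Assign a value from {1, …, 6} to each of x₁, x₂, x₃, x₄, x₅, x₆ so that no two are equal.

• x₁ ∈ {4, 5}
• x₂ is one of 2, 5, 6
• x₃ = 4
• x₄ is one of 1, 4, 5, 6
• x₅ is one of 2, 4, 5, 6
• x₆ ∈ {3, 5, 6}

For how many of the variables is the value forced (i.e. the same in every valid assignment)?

4

x₃ has just one choice, so x₃ = 4. Remove 4 from x₁, x₄, x₅.
That leaves x₁ = 5. Remove 5 from x₂, x₄, x₅, x₆.
The 4 still-open variables together cover exactly {1, 2, 3, 6} — 4 values for 4 variables — and 1 appears only in x₄'s list, so x₄ = 1.
Among the 3 still-open variables, 3 fits only x₆ (and all 3 values in {2, 3, 6} must be used), so x₆ = 3.
Determined: x₁=5, x₃=4, x₄=1, x₆=3. The other variables each still have more than one consistent value. That makes 4.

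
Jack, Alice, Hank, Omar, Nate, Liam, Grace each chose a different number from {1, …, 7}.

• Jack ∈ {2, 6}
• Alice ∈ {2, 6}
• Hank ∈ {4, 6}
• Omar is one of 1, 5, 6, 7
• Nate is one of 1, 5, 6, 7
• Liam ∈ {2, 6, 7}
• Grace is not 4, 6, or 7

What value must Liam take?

The 7 variables together cover exactly {1, 2, 3, 4, 5, 6, 7} — 7 values for 7 variables — and 3 appears only in Grace's list, so Grace = 3.
The 6 still-open variables together cover exactly {1, 2, 4, 5, 6, 7} — 6 values for 6 variables — and 4 appears only in Hank's list, so Hank = 4.
The 2 variables Jack and Alice are confined to {2, 6}, which locks those values in; drop them from Omar, Nate, Liam.
So Liam = 7.

7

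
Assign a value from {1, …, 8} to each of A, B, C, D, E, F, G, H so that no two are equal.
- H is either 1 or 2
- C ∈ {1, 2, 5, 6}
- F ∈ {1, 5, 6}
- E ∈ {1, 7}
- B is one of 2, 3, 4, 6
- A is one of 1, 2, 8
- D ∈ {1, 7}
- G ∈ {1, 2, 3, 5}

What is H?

2

The 8 variables together cover exactly {1, 2, 3, 4, 5, 6, 7, 8} — 8 values for 8 variables — and 4 appears only in B's list, so B = 4.
The 7 still-open variables together cover exactly {1, 2, 3, 5, 6, 7, 8} — 7 values for 7 variables — and 3 appears only in G's list, so G = 3.
The 6 still-open variables together cover exactly {1, 2, 5, 6, 7, 8} — 6 values for 6 variables — and 8 appears only in A's list, so A = 8.
D and E between them cover only {1, 7} — a naked pair. Remove those values from C, F, H.
So H = 2.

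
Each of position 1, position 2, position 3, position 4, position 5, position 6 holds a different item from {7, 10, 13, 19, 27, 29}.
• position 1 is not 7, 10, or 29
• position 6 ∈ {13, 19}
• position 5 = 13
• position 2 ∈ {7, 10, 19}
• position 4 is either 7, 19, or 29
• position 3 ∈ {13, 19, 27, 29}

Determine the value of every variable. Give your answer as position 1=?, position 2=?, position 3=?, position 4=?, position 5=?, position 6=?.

position 5 must be 13 (only option left). So position 1, position 3, position 6 can't be 13.
position 6 has just one choice, so position 6 = 19. So position 1, position 2, position 3, position 4 can't be 19.
position 1 has just one choice, so position 1 = 27. Remove 27 from position 3.
position 3's domain is down to {29}, so position 3 = 29. Remove 29 from position 4.
position 4's domain is down to {7}, so position 4 = 7. Strike 7 from position 2.
position 2 has just one choice, so position 2 = 10.

position 1=27, position 2=10, position 3=29, position 4=7, position 5=13, position 6=19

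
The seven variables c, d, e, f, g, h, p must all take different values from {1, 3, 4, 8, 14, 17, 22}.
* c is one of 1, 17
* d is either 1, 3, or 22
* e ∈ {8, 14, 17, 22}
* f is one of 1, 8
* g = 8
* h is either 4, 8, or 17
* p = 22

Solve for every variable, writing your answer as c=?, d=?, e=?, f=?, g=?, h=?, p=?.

g's domain is down to {8}, so g = 8. So e, f, h can't be 8.
p has just one choice, so p = 22. Strike 22 from d, e.
That leaves f = 1. So c, d can't be 1.
That leaves c = 17. Strike 17 from e, h.
d's domain is down to {3}, so d = 3.
e has just one choice, so e = 14.
That leaves h = 4.

c=17, d=3, e=14, f=1, g=8, h=4, p=22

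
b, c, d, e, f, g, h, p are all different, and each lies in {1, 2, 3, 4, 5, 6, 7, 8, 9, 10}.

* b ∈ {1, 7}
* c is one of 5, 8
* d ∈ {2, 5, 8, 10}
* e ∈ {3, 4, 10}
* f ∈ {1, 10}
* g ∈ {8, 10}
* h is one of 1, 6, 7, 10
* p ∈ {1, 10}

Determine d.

2

f and p between them cover only {1, 10} — a naked pair. Remove those values from b, d, e, g, h.
That leaves b = 7. Strike 7 from h.
g's domain is down to {8}, so g = 8. Eliminate 8 elsewhere: c, d.
h's domain is down to {6}, so h = 6.
c must be 5 (only option left). So d can't be 5.
So d = 2.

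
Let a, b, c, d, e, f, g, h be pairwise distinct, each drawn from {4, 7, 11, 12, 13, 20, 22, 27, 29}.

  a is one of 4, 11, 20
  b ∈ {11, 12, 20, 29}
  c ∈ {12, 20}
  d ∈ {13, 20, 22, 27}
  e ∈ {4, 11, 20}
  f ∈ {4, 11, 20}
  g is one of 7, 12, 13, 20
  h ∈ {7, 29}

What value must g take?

a, e, f between them cover only {4, 11, 20} — a naked triple. Remove those values from b, c, d, g.
c must be 12 (only option left). So b, g can't be 12.
That leaves b = 29. Eliminate 29 elsewhere: h.
h must be 7 (only option left). So g can't be 7.
So g = 13.

13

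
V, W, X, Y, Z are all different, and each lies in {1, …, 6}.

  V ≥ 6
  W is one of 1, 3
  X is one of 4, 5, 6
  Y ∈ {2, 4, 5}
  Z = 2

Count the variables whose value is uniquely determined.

2

V's domain is down to {6}, so V = 6. Strike 6 from X.
Z must be 2 (only option left). Strike 2 from Y.
Determined: V=6, Z=2. The other variables each still have more than one consistent value. That makes 2.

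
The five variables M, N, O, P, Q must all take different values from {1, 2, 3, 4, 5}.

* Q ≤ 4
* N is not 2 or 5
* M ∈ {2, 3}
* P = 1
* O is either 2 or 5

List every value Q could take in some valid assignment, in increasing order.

P must be 1 (only option left). So N, Q can't be 1.
Among the 4 still-open variables, 5 fits only O (and all 4 values in {2, 3, 4, 5} must be used), so O = 5.
No further eliminations apply; Q can still be any of 2, 3, 4.

2, 3, 4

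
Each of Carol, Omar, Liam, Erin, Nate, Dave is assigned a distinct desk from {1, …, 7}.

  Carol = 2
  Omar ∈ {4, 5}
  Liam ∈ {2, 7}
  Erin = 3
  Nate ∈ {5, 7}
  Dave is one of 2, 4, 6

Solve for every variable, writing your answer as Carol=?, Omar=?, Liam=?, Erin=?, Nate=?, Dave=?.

Carol's domain is down to {2}, so Carol = 2. Eliminate 2 elsewhere: Liam, Dave.
Liam's domain is down to {7}, so Liam = 7. So Nate can't be 7.
Erin's domain is down to {3}, so Erin = 3.
Nate has just one choice, so Nate = 5. Remove 5 from Omar.
Omar has just one choice, so Omar = 4. Eliminate 4 elsewhere: Dave.
That leaves Dave = 6.

Carol=2, Omar=4, Liam=7, Erin=3, Nate=5, Dave=6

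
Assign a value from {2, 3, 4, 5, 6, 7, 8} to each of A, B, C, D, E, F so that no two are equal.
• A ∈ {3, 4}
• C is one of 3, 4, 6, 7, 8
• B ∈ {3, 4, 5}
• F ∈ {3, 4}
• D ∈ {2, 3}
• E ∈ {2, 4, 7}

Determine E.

7

The 2 variables A and F are confined to {3, 4}, which locks those values in; drop them from B, C, D, E.
B has just one choice, so B = 5.
D's domain is down to {2}, so D = 2. Strike 2 from E.
So E = 7.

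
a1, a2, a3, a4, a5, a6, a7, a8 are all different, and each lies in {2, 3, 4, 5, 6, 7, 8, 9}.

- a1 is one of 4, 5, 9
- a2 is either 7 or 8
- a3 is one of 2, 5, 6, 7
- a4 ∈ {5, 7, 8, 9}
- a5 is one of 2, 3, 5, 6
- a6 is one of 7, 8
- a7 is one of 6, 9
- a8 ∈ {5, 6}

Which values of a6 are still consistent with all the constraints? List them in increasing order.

Among the 8 variables, 3 fits only a5 (and all 8 values in {2, 3, 4, 5, 6, 7, 8, 9} must be used), so a5 = 3.
The 7 still-open variables together cover exactly {2, 4, 5, 6, 7, 8, 9} — 7 values for 7 variables — and 2 appears only in a3's list, so a3 = 2.
Among the 6 still-open variables, 4 fits only a1 (and all 6 values in {4, 5, 6, 7, 8, 9} must be used), so a1 = 4.
a2 and a6 between them cover only {7, 8} — a naked pair. Remove those values from a4.
No further eliminations apply; a6 can still be any of 7, 8.

7, 8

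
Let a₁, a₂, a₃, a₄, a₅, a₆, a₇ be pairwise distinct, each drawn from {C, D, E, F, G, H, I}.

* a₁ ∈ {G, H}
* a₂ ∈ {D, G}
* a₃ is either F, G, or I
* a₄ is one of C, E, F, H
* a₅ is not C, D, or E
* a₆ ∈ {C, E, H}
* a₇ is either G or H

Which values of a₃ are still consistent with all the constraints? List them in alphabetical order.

Among the 7 variables, D fits only a₂ (and all 7 values in {C, D, E, F, G, H, I} must be used), so a₂ = D.
The 2 variables a₁ and a₇ are confined to {G, H}, which locks those values in; drop them from a₃, a₄, a₅, a₆.
a₃ and a₅ share exactly the 2 values {F, I}; by pigeonhole those values go to them, so strike F, I from a₄.
No further eliminations apply; a₃ can still be any of F, I.

F, I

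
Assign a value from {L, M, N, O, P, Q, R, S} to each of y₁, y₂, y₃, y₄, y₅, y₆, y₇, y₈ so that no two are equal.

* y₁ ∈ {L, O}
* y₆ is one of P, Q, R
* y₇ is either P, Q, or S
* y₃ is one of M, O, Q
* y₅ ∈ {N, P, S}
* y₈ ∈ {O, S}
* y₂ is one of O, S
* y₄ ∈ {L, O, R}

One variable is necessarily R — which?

The 8 variables draw from only 8 values {L, M, N, O, P, Q, R, S}, so each is used; only y₃ can be M, hence y₃ = M.
The 7 still-open variables draw from only 7 values {L, N, O, P, Q, R, S}, so each is used; only y₅ can be N, hence y₅ = N.
y₂ and y₈ between them cover only {O, S} — a naked pair. Remove those values from y₁, y₄, y₇.
y₁ must be L (only option left). Eliminate L elsewhere: y₄.
So R goes to y₄.

y₄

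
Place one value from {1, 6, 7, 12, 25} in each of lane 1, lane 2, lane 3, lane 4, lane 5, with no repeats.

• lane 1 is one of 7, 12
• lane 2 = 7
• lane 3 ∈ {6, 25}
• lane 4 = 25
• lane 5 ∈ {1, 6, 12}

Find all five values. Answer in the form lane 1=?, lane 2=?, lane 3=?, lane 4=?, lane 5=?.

lane 1=12, lane 2=7, lane 3=6, lane 4=25, lane 5=1

lane 2's domain is down to {7}, so lane 2 = 7. Strike 7 from lane 1.
lane 4's domain is down to {25}, so lane 4 = 25. So lane 3 can't be 25.
lane 1 must be 12 (only option left). Strike 12 from lane 5.
lane 3 has just one choice, so lane 3 = 6. Strike 6 from lane 5.
lane 5 has just one choice, so lane 5 = 1.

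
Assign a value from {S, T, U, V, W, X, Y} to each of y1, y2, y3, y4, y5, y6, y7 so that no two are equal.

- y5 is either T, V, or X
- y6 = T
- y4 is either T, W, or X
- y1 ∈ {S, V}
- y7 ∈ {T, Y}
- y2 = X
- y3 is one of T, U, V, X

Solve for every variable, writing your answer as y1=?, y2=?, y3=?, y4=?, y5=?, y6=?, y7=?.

y2 has just one choice, so y2 = X. Strike X from y3, y4, y5.
That leaves y6 = T. Eliminate T elsewhere: y3, y4, y5, y7.
y7 has just one choice, so y7 = Y.
y4's domain is down to {W}, so y4 = W.
y5 must be V (only option left). So y1, y3 can't be V.
y1 must be S (only option left).
y3 has just one choice, so y3 = U.

y1=S, y2=X, y3=U, y4=W, y5=V, y6=T, y7=Y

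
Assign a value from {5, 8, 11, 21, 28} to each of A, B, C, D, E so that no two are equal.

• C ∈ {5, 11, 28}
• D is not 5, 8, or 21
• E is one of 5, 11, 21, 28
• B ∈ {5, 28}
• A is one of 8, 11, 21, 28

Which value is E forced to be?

The 5 variables draw from only 5 values {5, 8, 11, 21, 28}, so each is used; only A can be 8, hence A = 8.
The 4 still-open variables together cover exactly {5, 11, 21, 28} — 4 values for 4 variables — and 21 appears only in E's list, so E = 21.

21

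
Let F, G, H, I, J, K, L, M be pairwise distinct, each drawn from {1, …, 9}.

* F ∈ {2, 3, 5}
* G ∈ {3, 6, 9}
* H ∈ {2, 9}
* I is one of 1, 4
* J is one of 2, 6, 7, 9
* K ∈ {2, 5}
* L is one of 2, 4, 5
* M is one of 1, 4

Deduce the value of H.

Among the 8 variables, 7 fits only J (and all 8 values in {1, 2, 3, 4, 5, 6, 7, 9} must be used), so J = 7.
Among the 7 still-open variables, 6 fits only G (and all 7 values in {1, 2, 3, 4, 5, 6, 9} must be used), so G = 6.
The 6 still-open variables draw from only 6 values {1, 2, 3, 4, 5, 9}, so each is used; only F can be 3, hence F = 3.
The 5 still-open variables together cover exactly {1, 2, 4, 5, 9} — 5 values for 5 variables — and 9 appears only in H's list, so H = 9.

9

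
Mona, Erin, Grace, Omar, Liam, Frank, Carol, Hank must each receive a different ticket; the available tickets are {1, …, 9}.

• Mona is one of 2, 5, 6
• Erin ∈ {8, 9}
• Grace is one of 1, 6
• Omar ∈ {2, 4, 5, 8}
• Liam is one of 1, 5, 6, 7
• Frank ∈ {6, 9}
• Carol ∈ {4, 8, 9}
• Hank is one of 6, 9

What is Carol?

4

The 8 variables together cover exactly {1, 2, 4, 5, 6, 7, 8, 9} — 8 values for 8 variables — and 7 appears only in Liam's list, so Liam = 7.
The 7 still-open variables together cover exactly {1, 2, 4, 5, 6, 8, 9} — 7 values for 7 variables — and 1 appears only in Grace's list, so Grace = 1.
Frank and Hank share exactly the 2 values {6, 9}; by pigeonhole those values go to them, so strike 6, 9 from Mona, Erin, Carol.
Erin must be 8 (only option left). Strike 8 from Omar, Carol.
So Carol = 4.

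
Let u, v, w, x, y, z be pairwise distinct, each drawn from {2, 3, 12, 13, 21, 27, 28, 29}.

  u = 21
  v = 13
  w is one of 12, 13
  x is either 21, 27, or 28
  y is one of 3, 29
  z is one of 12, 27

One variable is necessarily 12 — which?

u must be 21 (only option left). Strike 21 from x.
v must be 13 (only option left). Remove 13 from w.
So 12 goes to w.

w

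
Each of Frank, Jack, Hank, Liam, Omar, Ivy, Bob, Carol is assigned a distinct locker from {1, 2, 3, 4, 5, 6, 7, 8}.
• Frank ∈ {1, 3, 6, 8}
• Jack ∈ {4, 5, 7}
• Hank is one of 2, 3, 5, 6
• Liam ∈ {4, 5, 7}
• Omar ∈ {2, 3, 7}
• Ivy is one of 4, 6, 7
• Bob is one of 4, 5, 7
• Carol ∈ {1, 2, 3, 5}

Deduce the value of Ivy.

6

The 8 variables together cover exactly {1, 2, 3, 4, 5, 6, 7, 8} — 8 values for 8 variables — and 8 appears only in Frank's list, so Frank = 8.
The 7 still-open variables together cover exactly {1, 2, 3, 4, 5, 6, 7} — 7 values for 7 variables — and 1 appears only in Carol's list, so Carol = 1.
The 3 variables Jack, Liam, Bob are confined to {4, 5, 7}, which locks those values in; drop them from Hank, Omar, Ivy.
So Ivy = 6.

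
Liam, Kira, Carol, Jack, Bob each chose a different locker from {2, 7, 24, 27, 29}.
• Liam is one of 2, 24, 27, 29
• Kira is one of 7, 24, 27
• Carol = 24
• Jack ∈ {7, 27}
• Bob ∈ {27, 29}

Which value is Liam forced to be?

Carol has just one choice, so Carol = 24. Eliminate 24 elsewhere: Liam, Kira.
The 4 still-open variables together cover exactly {2, 7, 27, 29} — 4 values for 4 variables — and 2 appears only in Liam's list, so Liam = 2.

2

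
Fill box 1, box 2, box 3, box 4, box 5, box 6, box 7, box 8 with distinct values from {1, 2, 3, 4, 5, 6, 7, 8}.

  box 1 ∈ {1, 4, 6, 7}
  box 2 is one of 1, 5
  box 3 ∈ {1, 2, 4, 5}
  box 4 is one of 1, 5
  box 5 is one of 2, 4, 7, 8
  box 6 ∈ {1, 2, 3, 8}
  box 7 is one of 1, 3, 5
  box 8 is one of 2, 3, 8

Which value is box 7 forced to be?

Among the 8 variables, 6 fits only box 1 (and all 8 values in {1, 2, 3, 4, 5, 6, 7, 8} must be used), so box 1 = 6.
Among the 7 still-open variables, 7 fits only box 5 (and all 7 values in {1, 2, 3, 4, 5, 7, 8} must be used), so box 5 = 7.
The 6 still-open variables draw from only 6 values {1, 2, 3, 4, 5, 8}, so each is used; only box 3 can be 4, hence box 3 = 4.
The 2 variables box 2 and box 4 are confined to {1, 5}, which locks those values in; drop them from box 6, box 7.
So box 7 = 3.

3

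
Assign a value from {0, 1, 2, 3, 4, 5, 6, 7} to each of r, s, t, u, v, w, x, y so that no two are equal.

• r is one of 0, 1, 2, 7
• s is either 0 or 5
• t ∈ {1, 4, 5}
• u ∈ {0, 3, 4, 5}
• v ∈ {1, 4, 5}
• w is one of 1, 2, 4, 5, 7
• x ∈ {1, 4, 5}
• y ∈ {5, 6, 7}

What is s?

0

The 8 variables draw from only 8 values {0, 1, 2, 3, 4, 5, 6, 7}, so each is used; only u can be 3, hence u = 3.
The 7 still-open variables together cover exactly {0, 1, 2, 4, 5, 6, 7} — 7 values for 7 variables — and 6 appears only in y's list, so y = 6.
The 3 variables t, v, x are confined to {1, 4, 5}, which locks those values in; drop them from r, s, w.
So s = 0.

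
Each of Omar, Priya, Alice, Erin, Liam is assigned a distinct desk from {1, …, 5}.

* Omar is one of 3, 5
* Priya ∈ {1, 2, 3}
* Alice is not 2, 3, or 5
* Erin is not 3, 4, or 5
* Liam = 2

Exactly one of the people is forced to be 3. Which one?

Liam must be 2 (only option left). Strike 2 from Priya, Erin.
Erin must be 1 (only option left). Strike 1 from Priya, Alice.
So 3 goes to Priya.

Priya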